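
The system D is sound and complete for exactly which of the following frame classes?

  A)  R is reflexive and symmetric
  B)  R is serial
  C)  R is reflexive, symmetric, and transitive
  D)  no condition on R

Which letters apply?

B

(A) this class determines B (= KTB), not D.
(B) D is sound and complete for exactly this class.
(C) this class determines S5, not D.
(D) this class determines K, not D.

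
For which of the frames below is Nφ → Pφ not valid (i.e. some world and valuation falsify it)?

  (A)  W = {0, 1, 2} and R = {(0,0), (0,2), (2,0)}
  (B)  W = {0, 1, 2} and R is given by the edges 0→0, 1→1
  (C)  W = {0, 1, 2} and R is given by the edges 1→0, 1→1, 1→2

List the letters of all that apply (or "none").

The schema Nφ → Pφ is axiom D; it is valid on a frame iff R is serial.
(A) R is not serial (1 has no R-successor), so the schema fails here.
(B) R is not serial (2 has no R-successor), so the schema fails here.
(C) R is not serial (0 has no R-successor), so the schema fails here.

A, B, C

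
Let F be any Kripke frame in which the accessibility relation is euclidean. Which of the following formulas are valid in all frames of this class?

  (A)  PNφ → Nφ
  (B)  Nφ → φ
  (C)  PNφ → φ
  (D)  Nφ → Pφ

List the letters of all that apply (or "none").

(A) the dual of axiom 5: valid iff R is euclidean. Every such R is euclidean — valid.
(B) axiom T: valid iff R is reflexive. Such an R need not be reflexive — not valid.
(C) the dual of axiom B: valid iff R is symmetric. Such an R need not be symmetric — not valid.
(D) Nφ → Pφ (axiom D) characterises the serial frames. Such an R need not be serial — not valid.

A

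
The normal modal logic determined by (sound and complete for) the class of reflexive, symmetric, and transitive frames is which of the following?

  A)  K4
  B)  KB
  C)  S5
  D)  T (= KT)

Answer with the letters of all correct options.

(A) K4 is determined by the class of transitive frames.
(B) KB is determined by the class of symmetric frames.
(C) S5 is determined by exactly this class.
(D) T (= KT) is determined by the class of reflexive frames.

C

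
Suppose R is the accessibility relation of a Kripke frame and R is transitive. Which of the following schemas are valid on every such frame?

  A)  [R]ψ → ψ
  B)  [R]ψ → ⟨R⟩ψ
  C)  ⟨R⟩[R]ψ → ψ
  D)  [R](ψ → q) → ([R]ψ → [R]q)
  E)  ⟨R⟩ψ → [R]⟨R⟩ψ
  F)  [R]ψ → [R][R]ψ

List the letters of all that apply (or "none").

(A) axiom T: valid iff R is reflexive. Such an R need not be reflexive — not valid.
(B) [R]ψ → ⟨R⟩ψ is axiom D; it is valid on a frame exactly when R is serial. Such an R need not be serial, so not valid.
(C) ⟨R⟩[R]ψ → ψ is the dual of axiom B, which corresponds to symmetry. Such an R need not be symmetric — not valid.
(D) [R](ψ → q) → ([R]ψ → [R]q) is the K axiom; it holds on all frames — valid.
(E) axiom 5: valid iff R is euclidean. Such an R need not be euclidean — not valid.
(F) [R]ψ → [R][R]ψ is axiom 4, which corresponds to transitivity. Every such R is transitive — valid.

D, F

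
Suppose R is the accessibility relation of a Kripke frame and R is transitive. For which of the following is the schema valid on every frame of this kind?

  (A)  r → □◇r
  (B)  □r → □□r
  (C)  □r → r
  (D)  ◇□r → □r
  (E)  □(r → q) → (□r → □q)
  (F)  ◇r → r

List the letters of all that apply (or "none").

(A) r → □◇r is axiom B, which corresponds to symmetry. Such an R need not be symmetric — not valid.
(B) □r → □□r (axiom 4) characterises the transitive frames. Every such R is transitive — valid.
(C) □r → r is axiom T; it is valid on a frame exactly when R is reflexive. Such an R need not be reflexive, so not valid.
(D) ◇□r → □r is the dual of axiom 5; it is valid on a frame exactly when R is euclidean. Such an R need not be euclidean, so not valid.
(E) □(r → q) → (□r → □q) is the K axiom; it holds on all frames — valid.
(F) ◇r → r is valid only on frames where every R-edge is a self-loop. Such an R need not be a subset of the identity — not valid.

B, E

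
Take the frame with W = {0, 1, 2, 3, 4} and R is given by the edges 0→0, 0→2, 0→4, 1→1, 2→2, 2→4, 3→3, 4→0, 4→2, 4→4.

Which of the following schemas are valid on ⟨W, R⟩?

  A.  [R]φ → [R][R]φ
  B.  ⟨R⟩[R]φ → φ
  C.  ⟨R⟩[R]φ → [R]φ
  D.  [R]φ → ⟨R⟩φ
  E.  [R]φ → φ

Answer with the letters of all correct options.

D, E

R is reflexive: each world relates to itself.
R is not symmetric: 0 R 2 but not 2 R 0.
R is not transitive: 2 R 4 and 4 R 0 but not 2 R 0.
R is not euclidean: 0 R 2 and 0 R 0 but not 2 R 0.
R is serial: every world has an R-successor.
(A) [R]φ → [R][R]φ (axiom 4) characterises the transitive frames. R is not transitive — not valid.
(B) ⟨R⟩[R]φ → φ is the dual of axiom B; it is valid on a frame exactly when R is symmetric. R is not symmetric, so not valid.
(C) ⟨R⟩[R]φ → [R]φ (the dual of axiom 5) characterises the euclidean frames. R is not euclidean — not valid.
(D) [R]φ → ⟨R⟩φ is axiom D; it is valid on a frame exactly when R is serial. R is serial, so valid.
(E) [R]φ → φ (axiom T) characterises the reflexive frames. R is reflexive — valid.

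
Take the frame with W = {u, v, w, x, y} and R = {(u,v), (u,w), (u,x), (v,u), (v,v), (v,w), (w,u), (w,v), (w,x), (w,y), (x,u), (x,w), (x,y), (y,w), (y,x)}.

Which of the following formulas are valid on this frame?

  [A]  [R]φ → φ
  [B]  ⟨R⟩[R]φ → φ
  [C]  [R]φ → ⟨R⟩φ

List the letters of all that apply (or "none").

R is not reflexive: not u R u.
R is symmetric: every R-edge is matched by its reverse.
R is serial: every world has an R-successor.
(A) axiom T: valid iff R is reflexive. R is not reflexive — not valid.
(B) ⟨R⟩[R]φ → φ is the dual of axiom B; it is valid on a frame exactly when R is symmetric. R is symmetric, so valid.
(C) [R]φ → ⟨R⟩φ (axiom D) characterises the serial frames. R is serial — valid.

B, C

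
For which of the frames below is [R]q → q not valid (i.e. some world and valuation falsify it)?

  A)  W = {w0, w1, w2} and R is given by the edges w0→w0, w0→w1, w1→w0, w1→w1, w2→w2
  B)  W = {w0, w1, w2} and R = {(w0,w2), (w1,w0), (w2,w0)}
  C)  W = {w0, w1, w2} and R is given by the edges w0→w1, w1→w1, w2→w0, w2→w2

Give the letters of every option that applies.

B, C

The schema [R]q → q is axiom T; it is valid on a frame iff R is reflexive.
(A) R is reflexive (each world relates to itself), so the schema is valid here.
(B) R is not reflexive (not w0 R w0), so the schema fails here.
(C) R is not reflexive (not w0 R w0), so the schema fails here.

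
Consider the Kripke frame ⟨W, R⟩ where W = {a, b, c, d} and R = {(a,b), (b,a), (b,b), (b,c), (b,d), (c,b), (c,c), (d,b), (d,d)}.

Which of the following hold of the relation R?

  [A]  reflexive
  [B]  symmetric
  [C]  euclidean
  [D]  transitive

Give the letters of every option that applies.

B

(A) not reflexive: not a R a.
(B) symmetric: every R-edge is matched by its reverse.
(C) not euclidean: b R a and b R c but not a R c.
(D) not transitive: a R b and b R a but not a R a.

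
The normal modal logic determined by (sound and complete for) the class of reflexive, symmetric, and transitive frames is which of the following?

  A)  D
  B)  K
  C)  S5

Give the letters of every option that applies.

C

(A) D is determined by the class of serial frames.
(B) K is determined by the class of arbitrary frames.
(C) S5 is determined by exactly this class.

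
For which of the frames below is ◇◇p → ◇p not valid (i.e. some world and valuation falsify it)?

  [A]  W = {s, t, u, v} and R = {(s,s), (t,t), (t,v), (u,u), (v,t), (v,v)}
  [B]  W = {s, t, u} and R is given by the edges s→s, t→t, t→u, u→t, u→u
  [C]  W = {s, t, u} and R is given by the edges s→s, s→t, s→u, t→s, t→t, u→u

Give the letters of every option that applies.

C

The schema ◇◇p → ◇p is the dual of axiom 4; it is valid on a frame iff R is transitive.
(A) R is transitive (R is closed under composition), so the schema is valid here.
(B) R is transitive (R is closed under composition), so the schema is valid here.
(C) R is not transitive (t R s and s R u but not t R u), so the schema fails here.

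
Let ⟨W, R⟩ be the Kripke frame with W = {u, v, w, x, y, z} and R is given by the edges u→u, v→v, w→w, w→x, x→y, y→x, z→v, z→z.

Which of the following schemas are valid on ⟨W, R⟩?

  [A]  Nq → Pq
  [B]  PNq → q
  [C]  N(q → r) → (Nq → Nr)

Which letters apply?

R is not symmetric: w R x but not x R w.
R is serial: every world has an R-successor.
(A) Nq → Pq is axiom D, which corresponds to seriality. R is serial — valid.
(B) PNq → q is the dual of axiom B, which corresponds to symmetry. R is not symmetric — not valid.
(C) this is just K, valid on every normal frame.

A, C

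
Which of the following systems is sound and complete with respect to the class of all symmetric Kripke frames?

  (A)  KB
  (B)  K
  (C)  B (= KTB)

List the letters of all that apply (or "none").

(A) KB is determined by exactly this class.
(B) K is determined by the class of arbitrary frames.
(C) B (= KTB) is determined by the class of reflexive and symmetric frames.

A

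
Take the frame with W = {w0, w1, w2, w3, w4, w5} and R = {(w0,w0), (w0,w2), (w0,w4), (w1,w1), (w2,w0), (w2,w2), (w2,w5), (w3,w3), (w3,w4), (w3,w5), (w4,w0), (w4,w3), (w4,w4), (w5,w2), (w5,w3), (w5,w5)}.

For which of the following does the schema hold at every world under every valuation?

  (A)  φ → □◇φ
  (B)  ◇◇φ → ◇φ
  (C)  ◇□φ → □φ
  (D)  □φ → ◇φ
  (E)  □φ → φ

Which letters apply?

A, D, E

R is reflexive: each world relates to itself.
R is symmetric: every R-edge is matched by its reverse.
R is not transitive: w0 R w2 and w2 R w5 but not w0 R w5.
R is not euclidean: w0 R w2 and w0 R w4 but not w2 R w4.
R is serial: every world has an R-successor.
(A) φ → □◇φ is axiom B; it is valid on a frame exactly when R is symmetric. R is symmetric, so valid.
(B) ◇◇φ → ◇φ is the dual of axiom 4, which corresponds to transitivity. R is not transitive — not valid.
(C) ◇□φ → □φ (the dual of axiom 5) characterises the euclidean frames. R is not euclidean — not valid.
(D) □φ → ◇φ is axiom D, which corresponds to seriality. R is serial — valid.
(E) □φ → φ is axiom T, which corresponds to reflexivity. R is reflexive — valid.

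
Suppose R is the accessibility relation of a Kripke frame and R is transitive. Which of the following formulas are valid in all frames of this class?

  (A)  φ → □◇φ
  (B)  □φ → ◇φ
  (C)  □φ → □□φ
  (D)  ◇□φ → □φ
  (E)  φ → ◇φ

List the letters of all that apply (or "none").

(A) φ → □◇φ (axiom B) characterises the symmetric frames. Such an R need not be symmetric — not valid.
(B) □φ → ◇φ is axiom D, which corresponds to seriality. Such an R need not be serial — not valid.
(C) □φ → □□φ is axiom 4, which corresponds to transitivity. Every such R is transitive — valid.
(D) the dual of axiom 5: valid iff R is euclidean. Such an R need not be euclidean — not valid.
(E) the dual of axiom T: valid iff R is reflexive. Such an R need not be reflexive — not valid.

C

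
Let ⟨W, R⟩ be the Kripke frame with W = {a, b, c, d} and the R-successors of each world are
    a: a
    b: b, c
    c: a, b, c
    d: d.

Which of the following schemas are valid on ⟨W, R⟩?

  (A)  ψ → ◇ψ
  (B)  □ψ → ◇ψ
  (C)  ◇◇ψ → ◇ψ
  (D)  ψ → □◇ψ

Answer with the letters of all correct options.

R is reflexive: each world relates to itself.
R is not symmetric: c R a but not a R c.
R is not transitive: b R c and c R a but not b R a.
R is serial: every world has an R-successor.
(A) ψ → ◇ψ is the dual of axiom T; it is valid on a frame exactly when R is reflexive. R is reflexive, so valid.
(B) □ψ → ◇ψ (axiom D) characterises the serial frames. R is serial — valid.
(C) ◇◇ψ → ◇ψ is the dual of axiom 4, which corresponds to transitivity. R is not transitive — not valid.
(D) axiom B: valid iff R is symmetric. R is not symmetric — not valid.

A, B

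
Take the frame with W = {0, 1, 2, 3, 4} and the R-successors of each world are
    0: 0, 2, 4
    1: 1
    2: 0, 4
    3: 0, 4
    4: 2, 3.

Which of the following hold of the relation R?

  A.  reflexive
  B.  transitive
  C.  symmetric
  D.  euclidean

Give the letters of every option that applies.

(A) not reflexive: not 2 R 2.
(B) not transitive: 0 R 4 and 4 R 3 but not 0 R 3.
(C) not symmetric: 0 R 4 but not 4 R 0.
(D) not euclidean: 0 R 4 and 0 R 0 but not 4 R 0.

none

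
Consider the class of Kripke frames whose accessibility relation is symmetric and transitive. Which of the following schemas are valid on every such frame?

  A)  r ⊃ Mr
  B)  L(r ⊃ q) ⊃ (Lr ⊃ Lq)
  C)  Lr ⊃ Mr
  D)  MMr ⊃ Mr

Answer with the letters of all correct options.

A symmetric transitive relation is euclidean (uRv and uRw give vRu by symmetry, then vRw by transitivity).
(A) the dual of axiom T: valid iff R is reflexive. Such an R need not be reflexive — not valid.
(B) L(r ⊃ q) ⊃ (Lr ⊃ Lq) is axiom K, valid on every Kripke frame — valid.
(C) Lr ⊃ Mr (axiom D) characterises the serial frames. Such an R need not be serial — not valid.
(D) MMr ⊃ Mr (the dual of axiom 4) characterises the transitive frames. Every such R is transitive — valid.

B, D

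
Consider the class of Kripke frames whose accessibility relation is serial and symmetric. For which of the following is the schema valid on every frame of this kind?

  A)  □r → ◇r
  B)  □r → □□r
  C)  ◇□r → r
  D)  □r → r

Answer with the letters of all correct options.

(A) □r → ◇r (axiom D) characterises the serial frames. Every such R is serial — valid.
(B) axiom 4: valid iff R is transitive. Such an R need not be transitive — not valid.
(C) the dual of axiom B: valid iff R is symmetric. Every such R is symmetric — valid.
(D) □r → r (axiom T) characterises the reflexive frames. Such an R need not be reflexive — not valid.

A, C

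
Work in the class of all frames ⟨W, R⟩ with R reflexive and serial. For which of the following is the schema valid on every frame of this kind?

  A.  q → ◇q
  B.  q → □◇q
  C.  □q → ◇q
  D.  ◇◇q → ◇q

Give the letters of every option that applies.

A, C

(A) the dual of axiom T: valid iff R is reflexive. Every such R is reflexive — valid.
(B) axiom B: valid iff R is symmetric. Such an R need not be symmetric — not valid.
(C) □q → ◇q (axiom D) characterises the serial frames. Every such R is serial — valid.
(D) ◇◇q → ◇q is the dual of axiom 4, which corresponds to transitivity. Such an R need not be transitive — not valid.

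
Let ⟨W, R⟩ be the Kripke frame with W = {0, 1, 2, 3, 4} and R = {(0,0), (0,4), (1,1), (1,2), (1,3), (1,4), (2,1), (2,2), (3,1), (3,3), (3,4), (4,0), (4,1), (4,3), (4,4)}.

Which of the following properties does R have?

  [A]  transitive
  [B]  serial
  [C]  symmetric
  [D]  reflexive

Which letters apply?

(A) not transitive: 0 R 4 and 4 R 1 but not 0 R 1.
(B) serial: every world has an R-successor.
(C) symmetric: every R-edge is matched by its reverse.
(D) reflexive: each world relates to itself.

B, C, D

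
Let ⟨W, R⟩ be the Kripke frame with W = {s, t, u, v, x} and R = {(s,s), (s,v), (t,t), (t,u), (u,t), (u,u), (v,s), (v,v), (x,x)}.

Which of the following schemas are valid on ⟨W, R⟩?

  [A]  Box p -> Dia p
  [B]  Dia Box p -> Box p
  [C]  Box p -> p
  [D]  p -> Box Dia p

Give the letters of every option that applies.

A, B, C, D

R is reflexive: each world relates to itself.
R is symmetric: every R-edge is matched by its reverse.
R is euclidean: any two R-successors of the same world are R-related.
R is serial: every world has an R-successor.
(A) Box p -> Dia p (axiom D) characterises the serial frames. R is serial — valid.
(B) Dia Box p -> Box p (the dual of axiom 5) characterises the euclidean frames. R is euclidean — valid.
(C) Box p -> p is axiom T, which corresponds to reflexivity. R is reflexive — valid.
(D) axiom B: valid iff R is symmetric. R is symmetric — valid.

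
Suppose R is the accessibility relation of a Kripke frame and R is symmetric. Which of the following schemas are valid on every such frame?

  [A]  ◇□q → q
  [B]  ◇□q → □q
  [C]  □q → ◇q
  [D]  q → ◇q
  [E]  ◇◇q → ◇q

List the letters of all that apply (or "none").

A

(A) ◇□q → q is the dual of axiom B; it is valid on a frame exactly when R is symmetric. Every such R is symmetric, so valid.
(B) ◇□q → □q (the dual of axiom 5) characterises the euclidean frames. Such an R need not be euclidean — not valid.
(C) □q → ◇q is axiom D, which corresponds to seriality. Such an R need not be serial — not valid.
(D) q → ◇q is the dual of axiom T; it is valid on a frame exactly when R is reflexive. Such an R need not be reflexive, so not valid.
(E) ◇◇q → ◇q is the dual of axiom 4, which corresponds to transitivity. Such an R need not be transitive — not valid.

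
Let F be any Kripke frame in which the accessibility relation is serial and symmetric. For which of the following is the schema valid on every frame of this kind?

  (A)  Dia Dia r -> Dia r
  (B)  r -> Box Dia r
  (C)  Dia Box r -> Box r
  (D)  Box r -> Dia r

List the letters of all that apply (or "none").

B, D

(A) Dia Dia r -> Dia r is the dual of axiom 4; it is valid on a frame exactly when R is transitive. Such an R need not be transitive, so not valid.
(B) r -> Box Dia r is axiom B; it is valid on a frame exactly when R is symmetric. Every such R is symmetric, so valid.
(C) Dia Box r -> Box r (the dual of axiom 5) characterises the euclidean frames. Such an R need not be euclidean — not valid.
(D) Box r -> Dia r is axiom D, which corresponds to seriality. Every such R is serial — valid.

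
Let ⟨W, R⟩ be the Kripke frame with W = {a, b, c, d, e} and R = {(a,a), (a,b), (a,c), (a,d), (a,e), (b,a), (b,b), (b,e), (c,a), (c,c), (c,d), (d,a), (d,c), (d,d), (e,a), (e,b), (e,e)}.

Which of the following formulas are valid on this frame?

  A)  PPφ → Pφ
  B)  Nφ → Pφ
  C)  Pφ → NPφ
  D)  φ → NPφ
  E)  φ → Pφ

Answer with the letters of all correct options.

B, D, E

R is reflexive: each world relates to itself.
R is symmetric: every R-edge is matched by its reverse.
R is not transitive: b R a and a R c but not b R c.
R is not euclidean: a R b and a R c but not b R c.
R is serial: every world has an R-successor.
(A) the dual of axiom 4: valid iff R is transitive. R is not transitive — not valid.
(B) Nφ → Pφ is axiom D; it is valid on a frame exactly when R is serial. R is serial, so valid.
(C) Pφ → NPφ is axiom 5; it is valid on a frame exactly when R is euclidean. R is not euclidean, so not valid.
(D) axiom B: valid iff R is symmetric. R is symmetric — valid.
(E) φ → Pφ is the dual of axiom T, which corresponds to reflexivity. R is reflexive — valid.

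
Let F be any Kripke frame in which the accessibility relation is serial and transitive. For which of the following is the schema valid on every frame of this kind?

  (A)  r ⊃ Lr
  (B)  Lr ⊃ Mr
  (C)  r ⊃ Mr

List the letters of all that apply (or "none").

(A) r ⊃ Lr (equivalent to ◇p→p) corresponds to R being a subset of the identity. Such an R need not be a subset of the identity, so not valid.
(B) Lr ⊃ Mr (axiom D) characterises the serial frames. Every such R is serial — valid.
(C) r ⊃ Mr is the dual of axiom T, which corresponds to reflexivity. Such an R need not be reflexive — not valid.

B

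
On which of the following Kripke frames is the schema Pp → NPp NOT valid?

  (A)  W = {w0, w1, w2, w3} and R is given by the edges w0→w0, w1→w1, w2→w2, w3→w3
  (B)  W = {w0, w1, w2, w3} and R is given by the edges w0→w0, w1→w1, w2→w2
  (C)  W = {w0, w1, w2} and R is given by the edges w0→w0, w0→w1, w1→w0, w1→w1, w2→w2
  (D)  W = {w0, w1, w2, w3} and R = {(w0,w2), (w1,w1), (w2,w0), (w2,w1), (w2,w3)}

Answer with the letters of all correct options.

D

The schema Pp → NPp is axiom 5; it is valid on a frame iff R is euclidean.
(A) R is euclidean (any two R-successors of the same world are R-related), so the schema is valid here.
(B) R is euclidean (any two R-successors of the same world are R-related), so the schema is valid here.
(C) R is euclidean (any two R-successors of the same world are R-related), so the schema is valid here.
(D) R is not euclidean (w2 R w0 and w2 R w1 but not w0 R w1), so the schema fails here.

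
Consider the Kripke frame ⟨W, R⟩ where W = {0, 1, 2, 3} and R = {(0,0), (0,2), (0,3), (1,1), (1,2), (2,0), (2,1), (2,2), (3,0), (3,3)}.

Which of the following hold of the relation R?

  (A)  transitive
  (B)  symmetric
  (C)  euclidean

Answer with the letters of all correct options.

(A) not transitive: 0 R 2 and 2 R 1 but not 0 R 1.
(B) symmetric: every R-edge is matched by its reverse.
(C) not euclidean: 0 R 2 and 0 R 3 but not 2 R 3.

B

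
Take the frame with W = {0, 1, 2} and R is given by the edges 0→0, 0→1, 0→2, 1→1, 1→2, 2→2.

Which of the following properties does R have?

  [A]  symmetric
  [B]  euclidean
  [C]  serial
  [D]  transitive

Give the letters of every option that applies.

C, D

(A) not symmetric: 0 R 1 but not 1 R 0.
(B) not euclidean: 0 R 1 and 0 R 0 but not 1 R 0.
(C) serial: every world has an R-successor.
(D) transitive: R is closed under composition.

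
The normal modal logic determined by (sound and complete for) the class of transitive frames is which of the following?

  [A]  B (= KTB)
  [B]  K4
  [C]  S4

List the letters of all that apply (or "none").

(A) B (= KTB) is determined by the class of reflexive and symmetric frames.
(B) K4 is determined by exactly this class.
(C) S4 is determined by the class of reflexive and transitive frames.

B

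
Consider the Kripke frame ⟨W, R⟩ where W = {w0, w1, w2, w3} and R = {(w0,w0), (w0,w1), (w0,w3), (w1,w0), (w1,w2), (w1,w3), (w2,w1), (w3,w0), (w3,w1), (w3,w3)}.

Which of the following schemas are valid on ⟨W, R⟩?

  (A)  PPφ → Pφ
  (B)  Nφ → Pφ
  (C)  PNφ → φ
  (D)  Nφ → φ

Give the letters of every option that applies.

R is not reflexive: not w1 R w1.
R is symmetric: every R-edge is matched by its reverse.
R is not transitive: w0 R w1 and w1 R w2 but not w0 R w2.
R is serial: every world has an R-successor.
(A) PPφ → Pφ is the dual of axiom 4, which corresponds to transitivity. R is not transitive — not valid.
(B) Nφ → Pφ (axiom D) characterises the serial frames. R is serial — valid.
(C) PNφ → φ is the dual of axiom B; it is valid on a frame exactly when R is symmetric. R is symmetric, so valid.
(D) Nφ → φ (axiom T) characterises the reflexive frames. R is not reflexive — not valid.

B, C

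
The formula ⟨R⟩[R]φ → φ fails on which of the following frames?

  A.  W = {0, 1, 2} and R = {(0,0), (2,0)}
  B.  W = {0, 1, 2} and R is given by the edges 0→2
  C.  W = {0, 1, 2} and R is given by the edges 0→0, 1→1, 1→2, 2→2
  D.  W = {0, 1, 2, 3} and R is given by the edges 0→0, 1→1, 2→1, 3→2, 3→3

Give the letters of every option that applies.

A, B, C, D

The schema ⟨R⟩[R]φ → φ is the dual of axiom B; it is valid on a frame iff R is symmetric.
(A) R is not symmetric (2 R 0 but not 0 R 2), so the schema fails here.
(B) R is not symmetric (0 R 2 but not 2 R 0), so the schema fails here.
(C) R is not symmetric (1 R 2 but not 2 R 1), so the schema fails here.
(D) R is not symmetric (2 R 1 but not 1 R 2), so the schema fails here.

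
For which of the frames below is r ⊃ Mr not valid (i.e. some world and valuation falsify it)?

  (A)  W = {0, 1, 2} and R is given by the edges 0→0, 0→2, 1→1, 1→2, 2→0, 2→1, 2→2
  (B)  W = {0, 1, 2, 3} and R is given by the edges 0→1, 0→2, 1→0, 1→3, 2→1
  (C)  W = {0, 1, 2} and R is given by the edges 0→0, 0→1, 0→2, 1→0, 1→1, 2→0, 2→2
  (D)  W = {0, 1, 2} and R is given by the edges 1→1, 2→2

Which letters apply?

The schema r ⊃ Mr is the dual of axiom T; it is valid on a frame iff R is reflexive.
(A) R is reflexive (each world relates to itself), so the schema is valid here.
(B) R is not reflexive (not 0 R 0), so the schema fails here.
(C) R is reflexive (each world relates to itself), so the schema is valid here.
(D) R is not reflexive (not 0 R 0), so the schema fails here.

B, D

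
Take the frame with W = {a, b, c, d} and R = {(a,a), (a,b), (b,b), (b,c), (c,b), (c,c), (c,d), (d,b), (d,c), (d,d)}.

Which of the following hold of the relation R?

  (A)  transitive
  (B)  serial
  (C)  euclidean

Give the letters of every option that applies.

(A) not transitive: a R b and b R c but not a R c.
(B) serial: every world has an R-successor.
(C) not euclidean: a R b and a R a but not b R a.

B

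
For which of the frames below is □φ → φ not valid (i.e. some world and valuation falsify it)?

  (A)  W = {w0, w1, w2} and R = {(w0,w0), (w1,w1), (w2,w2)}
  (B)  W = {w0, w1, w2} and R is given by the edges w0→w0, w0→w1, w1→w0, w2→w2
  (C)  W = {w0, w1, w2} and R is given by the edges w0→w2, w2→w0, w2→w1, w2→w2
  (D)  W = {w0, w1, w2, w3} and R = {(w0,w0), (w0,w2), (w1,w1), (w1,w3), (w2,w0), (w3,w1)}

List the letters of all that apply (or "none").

B, C, D

The schema □φ → φ is axiom T; it is valid on a frame iff R is reflexive.
(A) R is reflexive (each world relates to itself), so the schema is valid here.
(B) R is not reflexive (not w1 R w1), so the schema fails here.
(C) R is not reflexive (not w0 R w0), so the schema fails here.
(D) R is not reflexive (not w2 R w2), so the schema fails here.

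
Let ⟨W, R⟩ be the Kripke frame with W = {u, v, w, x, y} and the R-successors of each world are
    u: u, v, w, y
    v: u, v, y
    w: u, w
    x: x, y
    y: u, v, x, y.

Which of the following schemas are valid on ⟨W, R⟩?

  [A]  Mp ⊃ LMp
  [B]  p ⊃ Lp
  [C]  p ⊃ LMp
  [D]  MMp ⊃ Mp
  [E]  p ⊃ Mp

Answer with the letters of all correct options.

R is reflexive: each world relates to itself.
R is symmetric: every R-edge is matched by its reverse.
R is not transitive: u R y and y R x but not u R x.
R is not euclidean: u R v and u R w but not v R w.
R is not a subset of the identity: u R v with u ≠ v.
(A) Mp ⊃ LMp is axiom 5, which corresponds to the euclidean property. R is not euclidean — not valid.
(B) p ⊃ Lp is valid only on frames where every R-edge is a self-loop. Here R ⊄ identity — not valid.
(C) axiom B: valid iff R is symmetric. R is symmetric — valid.
(D) MMp ⊃ Mp is the dual of axiom 4; it is valid on a frame exactly when R is transitive. R is not transitive, so not valid.
(E) the dual of axiom T: valid iff R is reflexive. R is reflexive — valid.

C, E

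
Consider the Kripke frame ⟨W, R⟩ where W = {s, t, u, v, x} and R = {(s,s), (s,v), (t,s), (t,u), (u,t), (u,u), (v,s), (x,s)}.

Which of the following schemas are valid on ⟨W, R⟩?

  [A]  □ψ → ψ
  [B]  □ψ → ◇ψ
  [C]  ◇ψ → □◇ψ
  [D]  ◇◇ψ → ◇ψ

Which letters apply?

B

R is not reflexive: not t R t.
R is not transitive: t R s and s R v but not t R v.
R is not euclidean: t R s and t R u but not s R u.
R is serial: every world has an R-successor.
(A) □ψ → ψ is axiom T; it is valid on a frame exactly when R is reflexive. R is not reflexive, so not valid.
(B) □ψ → ◇ψ is axiom D, which corresponds to seriality. R is serial — valid.
(C) axiom 5: valid iff R is euclidean. R is not euclidean — not valid.
(D) ◇◇ψ → ◇ψ (the dual of axiom 4) characterises the transitive frames. R is not transitive — not valid.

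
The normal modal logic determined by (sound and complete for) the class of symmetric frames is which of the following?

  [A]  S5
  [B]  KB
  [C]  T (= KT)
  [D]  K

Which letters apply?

B

(A) S5 is determined by the class of reflexive, symmetric, and transitive frames.
(B) KB is determined by exactly this class.
(C) T (= KT) is determined by the class of reflexive frames.
(D) K is determined by the class of arbitrary frames.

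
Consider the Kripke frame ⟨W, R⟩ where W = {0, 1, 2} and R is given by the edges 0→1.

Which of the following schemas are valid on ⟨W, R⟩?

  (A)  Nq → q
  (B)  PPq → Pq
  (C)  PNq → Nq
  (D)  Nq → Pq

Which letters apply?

R is not reflexive: not 0 R 0.
R is transitive: R is closed under composition.
R is not euclidean: 0 R 1 and 0 R 1 but not 1 R 1.
R is not serial: 1 has no R-successor.
(A) Nq → q is axiom T; it is valid on a frame exactly when R is reflexive. R is not reflexive, so not valid.
(B) PPq → Pq is the dual of axiom 4; it is valid on a frame exactly when R is transitive. R is transitive, so valid.
(C) PNq → Nq is the dual of axiom 5, which corresponds to the euclidean property. R is not euclidean — not valid.
(D) Nq → Pq (axiom D) characterises the serial frames. R is not serial — not valid.

B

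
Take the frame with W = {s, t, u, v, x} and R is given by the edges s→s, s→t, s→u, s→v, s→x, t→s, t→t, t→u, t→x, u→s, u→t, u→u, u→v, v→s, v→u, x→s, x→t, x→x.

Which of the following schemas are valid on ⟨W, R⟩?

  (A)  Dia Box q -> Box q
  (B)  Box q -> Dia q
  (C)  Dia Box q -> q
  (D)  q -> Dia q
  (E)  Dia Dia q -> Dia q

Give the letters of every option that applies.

R is not reflexive: not v R v.
R is symmetric: every R-edge is matched by its reverse.
R is not transitive: t R s and s R v but not t R v.
R is not euclidean: s R t and s R v but not t R v.
R is serial: every world has an R-successor.
(A) Dia Box q -> Box q (the dual of axiom 5) characterises the euclidean frames. R is not euclidean — not valid.
(B) Box q -> Dia q is axiom D; it is valid on a frame exactly when R is serial. R is serial, so valid.
(C) Dia Box q -> q (the dual of axiom B) characterises the symmetric frames. R is symmetric — valid.
(D) q -> Dia q (the dual of axiom T) characterises the reflexive frames. R is not reflexive — not valid.
(E) Dia Dia q -> Dia q (the dual of axiom 4) characterises the transitive frames. R is not transitive — not valid.

B, C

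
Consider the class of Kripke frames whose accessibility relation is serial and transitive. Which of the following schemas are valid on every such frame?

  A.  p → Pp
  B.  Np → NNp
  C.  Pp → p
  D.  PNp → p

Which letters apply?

(A) p → Pp is the dual of axiom T, which corresponds to reflexivity. Such an R need not be reflexive — not valid.
(B) Np → NNp is axiom 4, which corresponds to transitivity. Every such R is transitive — valid.
(C) Pp → p is valid only on frames where every R-edge is a self-loop. Such an R need not be a subset of the identity — not valid.
(D) the dual of axiom B: valid iff R is symmetric. Such an R need not be symmetric — not valid.

B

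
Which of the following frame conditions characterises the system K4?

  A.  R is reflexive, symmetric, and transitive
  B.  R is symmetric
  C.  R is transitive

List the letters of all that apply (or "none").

C

(A) this class determines S5, not K4.
(B) this class determines KB, not K4.
(C) K4 is sound and complete for exactly this class.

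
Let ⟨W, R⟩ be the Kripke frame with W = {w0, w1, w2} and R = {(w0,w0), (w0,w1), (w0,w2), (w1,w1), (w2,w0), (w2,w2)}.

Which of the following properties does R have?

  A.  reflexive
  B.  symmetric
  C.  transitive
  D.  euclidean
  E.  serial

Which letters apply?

A, E

(A) reflexive: each world relates to itself.
(B) not symmetric: w0 R w1 but not w1 R w0.
(C) not transitive: w2 R w0 and w0 R w1 but not w2 R w1.
(D) not euclidean: w0 R w1 and w0 R w0 but not w1 R w0.
(E) serial: every world has an R-successor.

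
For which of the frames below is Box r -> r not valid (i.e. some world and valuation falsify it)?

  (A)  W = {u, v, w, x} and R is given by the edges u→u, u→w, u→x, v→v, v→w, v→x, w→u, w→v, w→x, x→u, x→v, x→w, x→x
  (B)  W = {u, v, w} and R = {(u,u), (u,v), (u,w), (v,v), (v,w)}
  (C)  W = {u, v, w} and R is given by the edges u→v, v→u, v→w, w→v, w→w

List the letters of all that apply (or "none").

The schema Box r -> r is axiom T; it is valid on a frame iff R is reflexive.
(A) R is not reflexive (not w R w), so the schema fails here.
(B) R is not reflexive (not w R w), so the schema fails here.
(C) R is not reflexive (not u R u), so the schema fails here.

A, B, C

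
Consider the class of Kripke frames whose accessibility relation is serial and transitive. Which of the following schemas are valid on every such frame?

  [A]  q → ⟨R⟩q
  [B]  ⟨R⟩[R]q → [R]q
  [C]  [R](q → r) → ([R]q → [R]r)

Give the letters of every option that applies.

C

(A) the dual of axiom T: valid iff R is reflexive. Such an R need not be reflexive — not valid.
(B) ⟨R⟩[R]q → [R]q is the dual of axiom 5; it is valid on a frame exactly when R is euclidean. Such an R need not be euclidean, so not valid.
(C) [R](q → r) → ([R]q → [R]r) is axiom K, valid on every Kripke frame — valid.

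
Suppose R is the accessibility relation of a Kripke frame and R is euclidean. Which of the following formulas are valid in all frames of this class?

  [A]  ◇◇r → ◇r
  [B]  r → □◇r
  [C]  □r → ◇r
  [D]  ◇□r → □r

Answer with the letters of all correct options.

(A) ◇◇r → ◇r is the dual of axiom 4; it is valid on a frame exactly when R is transitive. Such an R need not be transitive, so not valid.
(B) r → □◇r (axiom B) characterises the symmetric frames. Such an R need not be symmetric — not valid.
(C) □r → ◇r is axiom D, which corresponds to seriality. Such an R need not be serial — not valid.
(D) ◇□r → □r (the dual of axiom 5) characterises the euclidean frames. Every such R is euclidean — valid.

D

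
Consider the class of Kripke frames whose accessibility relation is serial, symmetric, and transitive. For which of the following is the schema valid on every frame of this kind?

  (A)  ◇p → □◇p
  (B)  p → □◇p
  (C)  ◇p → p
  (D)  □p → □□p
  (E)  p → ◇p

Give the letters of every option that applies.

A serial symmetric transitive relation is reflexive (take any v with uRv; symmetry gives vRu and transitivity gives uRu), hence an equivalence relation.
(A) axiom 5: valid iff R is euclidean. Every such R is euclidean — valid.
(B) p → □◇p is axiom B, which corresponds to symmetry. Every such R is symmetric — valid.
(C) ◇p → p is valid only on frames where every R-edge is a self-loop. Such an R need not be a subset of the identity — not valid.
(D) □p → □□p (axiom 4) characterises the transitive frames. Every such R is transitive — valid.
(E) p → ◇p (the dual of axiom T) characterises the reflexive frames. Every such R is reflexive — valid.

A, B, D, E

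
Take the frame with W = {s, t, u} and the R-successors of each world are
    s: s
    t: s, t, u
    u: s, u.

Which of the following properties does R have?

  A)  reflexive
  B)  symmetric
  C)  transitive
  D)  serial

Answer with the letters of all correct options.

A, C, D

(A) reflexive: each world relates to itself.
(B) not symmetric: t R s but not s R t.
(C) transitive: R is closed under composition.
(D) serial: every world has an R-successor.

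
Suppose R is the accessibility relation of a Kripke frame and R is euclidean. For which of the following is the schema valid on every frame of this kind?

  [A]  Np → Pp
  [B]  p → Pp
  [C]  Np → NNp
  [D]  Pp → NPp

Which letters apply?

(A) Np → Pp (axiom D) characterises the serial frames. Such an R need not be serial — not valid.
(B) p → Pp is the dual of axiom T, which corresponds to reflexivity. Such an R need not be reflexive — not valid.
(C) Np → NNp (axiom 4) characterises the transitive frames. Such an R need not be transitive — not valid.
(D) Pp → NPp is axiom 5; it is valid on a frame exactly when R is euclidean. Every such R is euclidean, so valid.

D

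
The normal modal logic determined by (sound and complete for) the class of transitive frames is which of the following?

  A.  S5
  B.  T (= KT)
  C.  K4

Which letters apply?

C

(A) S5 is determined by the class of reflexive, symmetric, and transitive frames.
(B) T (= KT) is determined by the class of reflexive frames.
(C) K4 is determined by exactly this class.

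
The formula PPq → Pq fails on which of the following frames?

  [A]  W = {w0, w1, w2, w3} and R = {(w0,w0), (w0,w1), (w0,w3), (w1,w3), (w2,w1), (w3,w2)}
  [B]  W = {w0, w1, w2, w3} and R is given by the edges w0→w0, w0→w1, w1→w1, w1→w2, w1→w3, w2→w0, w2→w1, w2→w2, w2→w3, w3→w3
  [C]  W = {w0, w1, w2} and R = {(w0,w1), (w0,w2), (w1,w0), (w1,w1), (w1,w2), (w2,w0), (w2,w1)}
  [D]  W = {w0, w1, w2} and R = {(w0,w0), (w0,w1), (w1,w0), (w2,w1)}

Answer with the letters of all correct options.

The schema PPq → Pq is the dual of axiom 4; it is valid on a frame iff R is transitive.
(A) R is not transitive (w0 R w3 and w3 R w2 but not w0 R w2), so the schema fails here.
(B) R is not transitive (w0 R w1 and w1 R w2 but not w0 R w2), so the schema fails here.
(C) R is not transitive (w0 R w1 and w1 R w0 but not w0 R w0), so the schema fails here.
(D) R is not transitive (w1 R w0 and w0 R w1 but not w1 R w1), so the schema fails here.

A, B, C, D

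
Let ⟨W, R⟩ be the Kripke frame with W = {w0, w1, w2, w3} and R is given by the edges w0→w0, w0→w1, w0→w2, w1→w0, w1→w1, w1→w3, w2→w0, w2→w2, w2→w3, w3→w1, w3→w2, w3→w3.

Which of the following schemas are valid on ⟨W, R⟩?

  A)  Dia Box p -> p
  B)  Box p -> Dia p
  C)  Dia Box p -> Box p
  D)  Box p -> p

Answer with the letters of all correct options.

R is reflexive: each world relates to itself.
R is symmetric: every R-edge is matched by its reverse.
R is not euclidean: w0 R w1 and w0 R w2 but not w1 R w2.
R is serial: every world has an R-successor.
(A) Dia Box p -> p is the dual of axiom B, which corresponds to symmetry. R is symmetric — valid.
(B) Box p -> Dia p is axiom D; it is valid on a frame exactly when R is serial. R is serial, so valid.
(C) the dual of axiom 5: valid iff R is euclidean. R is not euclidean — not valid.
(D) axiom T: valid iff R is reflexive. R is reflexive — valid.

A, B, D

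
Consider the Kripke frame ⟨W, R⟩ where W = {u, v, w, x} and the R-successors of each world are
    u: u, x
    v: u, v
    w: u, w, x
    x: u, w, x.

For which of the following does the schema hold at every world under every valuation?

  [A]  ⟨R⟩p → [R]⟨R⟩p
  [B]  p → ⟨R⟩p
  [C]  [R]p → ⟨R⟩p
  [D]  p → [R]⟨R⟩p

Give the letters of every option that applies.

R is reflexive: each world relates to itself.
R is not symmetric: v R u but not u R v.
R is not euclidean: v R u and v R v but not u R v.
R is serial: every world has an R-successor.
(A) ⟨R⟩p → [R]⟨R⟩p (axiom 5) characterises the euclidean frames. R is not euclidean — not valid.
(B) the dual of axiom T: valid iff R is reflexive. R is reflexive — valid.
(C) [R]p → ⟨R⟩p (axiom D) characterises the serial frames. R is serial — valid.
(D) p → [R]⟨R⟩p (axiom B) characterises the symmetric frames. R is not symmetric — not valid.

B, C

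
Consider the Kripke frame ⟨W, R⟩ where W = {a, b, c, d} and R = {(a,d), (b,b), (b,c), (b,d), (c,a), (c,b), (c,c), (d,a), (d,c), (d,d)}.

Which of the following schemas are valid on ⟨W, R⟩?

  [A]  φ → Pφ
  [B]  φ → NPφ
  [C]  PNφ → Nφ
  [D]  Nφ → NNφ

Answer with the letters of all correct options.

none

R is not reflexive: not a R a.
R is not symmetric: b R d but not d R b.
R is not transitive: a R d and d R a but not a R a.
R is not euclidean: b R c and b R d but not c R d.
(A) φ → Pφ (the dual of axiom T) characterises the reflexive frames. R is not reflexive — not valid.
(B) φ → NPφ is axiom B, which corresponds to symmetry. R is not symmetric — not valid.
(C) the dual of axiom 5: valid iff R is euclidean. R is not euclidean — not valid.
(D) Nφ → NNφ is axiom 4, which corresponds to transitivity. R is not transitive — not valid.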